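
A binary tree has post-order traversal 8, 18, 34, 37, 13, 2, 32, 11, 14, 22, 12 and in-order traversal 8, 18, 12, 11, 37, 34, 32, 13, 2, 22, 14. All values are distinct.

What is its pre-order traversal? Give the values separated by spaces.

The last element of post-order is the root; it splits in-order into left and right subtrees.
Root 12: left subtree has 2 nodes {8, 18}, right has 8 {11, 37, 34, 32, 13, 2, 22, 14}.
  Root 18: left subtree has 1 node {8}, right has 0 { }.
  Root 22: left subtree has 6 nodes {11, 37, 34, 32, 13, 2}, right has 1 {14}.
    Root 11: left subtree has 0 nodes { }, right has 5 {37, 34, 32, 13, 2}.
      Root 32: left subtree has 2 nodes {37, 34}, right has 2 {13, 2}.
        Root 37: left subtree has 0 nodes { }, right has 1 {34}.
        Root 2: left subtree has 1 node {13}, right has 0 { }.

12 18 8 22 11 32 37 34 2 13 14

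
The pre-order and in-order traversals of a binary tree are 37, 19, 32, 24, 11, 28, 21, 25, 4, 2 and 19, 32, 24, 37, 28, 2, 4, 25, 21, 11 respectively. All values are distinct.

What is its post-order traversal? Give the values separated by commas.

The first element of pre-order is the root; it splits in-order into left and right subtrees.
Root 37: left subtree has 3 nodes {19, 32, 24}, right has 6 {28, 2, 4, 25, 21, 11}.
  Root 19: left subtree has 0 nodes { }, right has 2 {32, 24}.
    Root 32: left subtree has 0 nodes { }, right has 1 {24}.
  Root 11: left subtree has 5 nodes {28, 2, 4, 25, 21}, right has 0 { }.
    Root 28: left subtree has 0 nodes { }, right has 4 {2, 4, 25, 21}.
      Root 21: left subtree has 3 nodes {2, 4, 25}, right has 0 { }.
        Root 25: left subtree has 2 nodes {2, 4}, right has 0 { }.
          Root 4: left subtree has 1 node {2}, right has 0 { }.

24, 32, 19, 2, 4, 25, 21, 28, 11, 37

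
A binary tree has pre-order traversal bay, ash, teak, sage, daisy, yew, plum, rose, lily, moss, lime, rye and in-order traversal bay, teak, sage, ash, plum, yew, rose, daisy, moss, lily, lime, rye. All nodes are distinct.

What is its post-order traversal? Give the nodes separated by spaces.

The first element of pre-order is the root; it splits in-order into left and right subtrees.
Root bay: left subtree has 0 nodes { }, right has 11 {teak, sage, ash, plum, yew, rose, daisy, moss, lily, lime, rye}.
  Root ash: left subtree has 2 nodes {teak, sage}, right has 8 {plum, yew, rose, daisy, moss, lily, lime, rye}.
    Root teak: left subtree has 0 nodes { }, right has 1 {sage}.
    Root daisy: left subtree has 3 nodes {plum, yew, rose}, right has 4 {moss, lily, lime, rye}.
      Root yew: left subtree has 1 node {plum}, right has 1 {rose}.
      Root lily: left subtree has 1 node {moss}, right has 2 {lime, rye}.
        Root lime: left subtree has 0 nodes { }, right has 1 {rye}.

sage teak plum rose yew moss rye lime lily daisy ash bay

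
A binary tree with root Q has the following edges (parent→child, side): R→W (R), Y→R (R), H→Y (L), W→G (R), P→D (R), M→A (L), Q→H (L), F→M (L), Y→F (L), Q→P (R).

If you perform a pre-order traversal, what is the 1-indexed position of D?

Pre-order visits the node, then its left subtree, then its right subtree.
Visit Q.
At Q: go left to H.
  Visit H.
  At H: go left to Y.
    Visit Y.
    At Y: go left to F.
      Visit F.
      At F: go left to M.
        Visit M.
        At M: go left to A.
          A is a leaf — visit A.
        At M: no right child.
      At F: no right child.
    At Y: go right to R.
      Visit R.
      At R: no left child.
      At R: go right to W.
        Visit W.
        At W: no left child.
        At W: go right to G.
          G is a leaf — visit G.
  At H: no right child.
At Q: go right to P.
  Visit P.
  At P: no left child.
  At P: go right to D.
    D is a leaf — visit D.
Full pre-order sequence: Q, H, Y, F, M, A, R, W, G, P, D.

11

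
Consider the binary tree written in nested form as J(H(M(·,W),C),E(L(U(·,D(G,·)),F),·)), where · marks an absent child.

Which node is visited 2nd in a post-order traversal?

Post-order visits the left subtree, then the right subtree, then the node.
At J: go left to H.
  At H: go left to M.
    At M: no left child.
    At M: go right to W.
      W is a leaf — visit W.
    Visit M.
  At H: go right to C.
    C is a leaf — visit C.
  Visit H.
At J: go right to E.
  At E: go left to L.
    At L: go left to U.
      At U: no left child.
      At U: go right to D.
        At D: go left to G.
          G is a leaf — visit G.
        At D: no right child.
        Visit D.
      Visit U.
    At L: go right to F.
      F is a leaf — visit F.
    Visit L.
  At E: no right child.
  Visit E.
Visit J.
Full post-order sequence: W, M, C, H, G, D, U, F, L, E, J.

M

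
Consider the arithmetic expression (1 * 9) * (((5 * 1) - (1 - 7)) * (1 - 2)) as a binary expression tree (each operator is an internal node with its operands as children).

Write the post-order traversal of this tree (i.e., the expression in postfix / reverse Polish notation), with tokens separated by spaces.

Post-order on an expression tree gives postfix notation: for each operator, emit left operand, right operand, then the operator.

1 9 * 5 1 * 1 7 - - 1 2 - * *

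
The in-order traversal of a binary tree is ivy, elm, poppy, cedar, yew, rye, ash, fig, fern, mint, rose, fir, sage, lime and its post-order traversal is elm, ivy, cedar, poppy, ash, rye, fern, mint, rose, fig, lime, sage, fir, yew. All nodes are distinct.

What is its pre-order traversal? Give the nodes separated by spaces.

yew poppy ivy elm cedar fir fig rye ash rose mint fern sage lime

The last element of post-order is the root; it splits in-order into left and right subtrees.
Root yew: left subtree has 4 nodes {ivy, elm, poppy, cedar}, right has 9 {rye, ash, fig, fern, mint, rose, fir, sage, lime}.
  Root poppy: left subtree has 2 nodes {ivy, elm}, right has 1 {cedar}.
    Root ivy: left subtree has 0 nodes { }, right has 1 {elm}.
  Root fir: left subtree has 6 nodes {rye, ash, fig, fern, mint, rose}, right has 2 {sage, lime}.
    Root fig: left subtree has 2 nodes {rye, ash}, right has 3 {fern, mint, rose}.
      Root rye: left subtree has 0 nodes { }, right has 1 {ash}.
      Root rose: left subtree has 2 nodes {fern, mint}, right has 0 { }.
        Root mint: left subtree has 1 node {fern}, right has 0 { }.
    Root sage: left subtree has 0 nodes { }, right has 1 {lime}.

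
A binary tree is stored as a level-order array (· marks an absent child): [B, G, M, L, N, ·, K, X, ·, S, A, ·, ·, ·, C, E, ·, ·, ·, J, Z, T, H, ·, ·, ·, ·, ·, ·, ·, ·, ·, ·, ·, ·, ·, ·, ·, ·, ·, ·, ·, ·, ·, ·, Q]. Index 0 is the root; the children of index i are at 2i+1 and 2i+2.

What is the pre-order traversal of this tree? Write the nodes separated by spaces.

B G L X E N S J Z A T H Q M K C

Pre-order visits the node, then its left subtree, then its right subtree.
Visit B.
At B: go left to G.
  Visit G.
  At G: go left to L.
    Visit L.
    At L: go left to X.
      Visit X.
      At X: go left to E.
        E is a leaf — visit E.
      At X: no right child.
    At L: no right child.
  At G: go right to N.
    Visit N.
    At N: go left to S.
      Visit S.
      At S: go left to J.
        J is a leaf — visit J.
      At S: go right to Z.
        Z is a leaf — visit Z.
    At N: go right to A.
      Visit A.
      At A: go left to T.
        T is a leaf — visit T.
      At A: go right to H.
        Visit H.
        At H: go left to Q.
          Q is a leaf — visit Q.
        At H: no right child.
At B: go right to M.
  Visit M.
  At M: no left child.
  At M: go right to K.
    Visit K.
    At K: no left child.
    At K: go right to C.
      C is a leaf — visit C.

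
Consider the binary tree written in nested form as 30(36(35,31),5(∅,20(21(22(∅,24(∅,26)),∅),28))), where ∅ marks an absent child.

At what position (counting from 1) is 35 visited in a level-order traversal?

4

Level-order visits nodes level by level from the root, left to right within each level.
Level 0: 30
Level 1: 36, 5
Level 2: 35, 31, 20
Level 3: 21, 28
Level 4: 22
Level 5: 24
Level 6: 26
Full level-order sequence: 30, 36, 5, 35, 31, 20, 21, 28, 22, 24, 26.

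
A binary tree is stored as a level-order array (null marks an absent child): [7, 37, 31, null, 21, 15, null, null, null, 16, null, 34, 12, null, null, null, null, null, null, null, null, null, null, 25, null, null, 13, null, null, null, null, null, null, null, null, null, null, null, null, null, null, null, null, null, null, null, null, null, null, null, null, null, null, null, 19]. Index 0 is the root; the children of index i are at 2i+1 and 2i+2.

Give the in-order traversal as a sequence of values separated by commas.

37, 16, 21, 7, 25, 34, 15, 12, 13, 19, 31

In-order visits the left subtree, then the node, then the right subtree.
At 7: go left to 37.
  At 37: no left child.
  Visit 37.
  At 37: go right to 21.
    At 21: go left to 16.
      16 is a leaf — visit 16.
    Visit 21.
    At 21: no right child.
Visit 7.
At 7: go right to 31.
  At 31: go left to 15.
    At 15: go left to 34.
      At 34: go left to 25.
        25 is a leaf — visit 25.
      Visit 34.
      At 34: no right child.
    Visit 15.
    At 15: go right to 12.
      At 12: no left child.
      Visit 12.
      At 12: go right to 13.
        At 13: no left child.
        Visit 13.
        At 13: go right to 19.
          19 is a leaf — visit 19.
  Visit 31.
  At 31: no right child.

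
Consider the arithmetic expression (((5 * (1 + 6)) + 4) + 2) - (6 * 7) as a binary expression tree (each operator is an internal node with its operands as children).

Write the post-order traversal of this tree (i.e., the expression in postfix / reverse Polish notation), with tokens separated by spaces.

Post-order on an expression tree gives postfix notation: for each operator, emit left operand, right operand, then the operator.

5 1 6 + * 4 + 2 + 6 7 * -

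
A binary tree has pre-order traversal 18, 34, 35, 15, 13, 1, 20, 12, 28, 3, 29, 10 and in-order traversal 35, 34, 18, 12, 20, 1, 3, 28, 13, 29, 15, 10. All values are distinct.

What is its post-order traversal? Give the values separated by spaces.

The first element of pre-order is the root; it splits in-order into left and right subtrees.
Root 18: left subtree has 2 nodes {35, 34}, right has 9 {12, 20, 1, 3, 28, 13, 29, 15, 10}.
  Root 34: left subtree has 1 node {35}, right has 0 { }.
  Root 15: left subtree has 7 nodes {12, 20, 1, 3, 28, 13, 29}, right has 1 {10}.
    Root 13: left subtree has 5 nodes {12, 20, 1, 3, 28}, right has 1 {29}.
      Root 1: left subtree has 2 nodes {12, 20}, right has 2 {3, 28}.
        Root 20: left subtree has 1 node {12}, right has 0 { }.
        Root 28: left subtree has 1 node {3}, right has 0 { }.

35 34 12 20 3 28 1 29 13 10 15 18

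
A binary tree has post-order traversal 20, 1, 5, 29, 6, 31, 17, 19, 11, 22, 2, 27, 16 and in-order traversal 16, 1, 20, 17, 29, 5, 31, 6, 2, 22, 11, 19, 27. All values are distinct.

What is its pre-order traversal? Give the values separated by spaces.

16 27 2 17 1 20 31 29 5 6 22 11 19

The last element of post-order is the root; it splits in-order into left and right subtrees.
Root 16: left subtree has 0 nodes { }, right has 12 {1, 20, 17, 29, 5, 31, 6, 2, 22, 11, 19, 27}.
  Root 27: left subtree has 11 nodes {1, 20, 17, 29, 5, 31, 6, 2, 22, 11, 19}, right has 0 { }.
    Root 2: left subtree has 7 nodes {1, 20, 17, 29, 5, 31, 6}, right has 3 {22, 11, 19}.
      Root 17: left subtree has 2 nodes {1, 20}, right has 4 {29, 5, 31, 6}.
        Root 1: left subtree has 0 nodes { }, right has 1 {20}.
        Root 31: left subtree has 2 nodes {29, 5}, right has 1 {6}.
          Root 29: left subtree has 0 nodes { }, right has 1 {5}.
      Root 22: left subtree has 0 nodes { }, right has 2 {11, 19}.
        Root 11: left subtree has 0 nodes { }, right has 1 {19}.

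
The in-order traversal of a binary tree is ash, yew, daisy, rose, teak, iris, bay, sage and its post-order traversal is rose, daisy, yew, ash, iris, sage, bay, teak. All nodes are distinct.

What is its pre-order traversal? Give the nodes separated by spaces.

teak ash yew daisy rose bay iris sage

The last element of post-order is the root; it splits in-order into left and right subtrees.
Root teak: left subtree has 4 nodes {ash, yew, daisy, rose}, right has 3 {iris, bay, sage}.
  Root ash: left subtree has 0 nodes { }, right has 3 {yew, daisy, rose}.
    Root yew: left subtree has 0 nodes { }, right has 2 {daisy, rose}.
      Root daisy: left subtree has 0 nodes { }, right has 1 {rose}.
  Root bay: left subtree has 1 node {iris}, right has 1 {sage}.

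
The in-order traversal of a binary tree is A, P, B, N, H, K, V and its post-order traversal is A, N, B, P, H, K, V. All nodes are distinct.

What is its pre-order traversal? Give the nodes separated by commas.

V, K, H, P, A, B, N

The last element of post-order is the root; it splits in-order into left and right subtrees.
Root V: left subtree has 6 nodes {A, P, B, N, H, K}, right has 0 { }.
  Root K: left subtree has 5 nodes {A, P, B, N, H}, right has 0 { }.
    Root H: left subtree has 4 nodes {A, P, B, N}, right has 0 { }.
      Root P: left subtree has 1 node {A}, right has 2 {B, N}.
        Root B: left subtree has 0 nodes { }, right has 1 {N}.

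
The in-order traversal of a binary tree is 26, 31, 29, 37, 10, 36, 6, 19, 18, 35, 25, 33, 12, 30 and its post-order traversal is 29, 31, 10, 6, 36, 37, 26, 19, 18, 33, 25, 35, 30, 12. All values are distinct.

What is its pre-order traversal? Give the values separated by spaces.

The last element of post-order is the root; it splits in-order into left and right subtrees.
Root 12: left subtree has 12 nodes {26, 31, 29, 37, 10, 36, 6, 19, 18, 35, 25, 33}, right has 1 {30}.
  Root 35: left subtree has 9 nodes {26, 31, 29, 37, 10, 36, 6, 19, 18}, right has 2 {25, 33}.
    Root 18: left subtree has 8 nodes {26, 31, 29, 37, 10, 36, 6, 19}, right has 0 { }.
      Root 19: left subtree has 7 nodes {26, 31, 29, 37, 10, 36, 6}, right has 0 { }.
        Root 26: left subtree has 0 nodes { }, right has 6 {31, 29, 37, 10, 36, 6}.
          Root 37: left subtree has 2 nodes {31, 29}, right has 3 {10, 36, 6}.
            Root 31: left subtree has 0 nodes { }, right has 1 {29}.
            Root 36: left subtree has 1 node {10}, right has 1 {6}.
    Root 25: left subtree has 0 nodes { }, right has 1 {33}.

12 35 18 19 26 37 31 29 36 10 6 25 33 30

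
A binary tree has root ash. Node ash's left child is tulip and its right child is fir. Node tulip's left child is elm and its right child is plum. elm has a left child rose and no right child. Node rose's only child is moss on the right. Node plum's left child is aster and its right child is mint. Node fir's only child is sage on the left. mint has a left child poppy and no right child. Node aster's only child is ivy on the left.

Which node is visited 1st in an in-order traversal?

rose

In-order visits the left subtree, then the node, then the right subtree.
At ash: go left to tulip.
  At tulip: go left to elm.
    At elm: go left to rose.
      At rose: no left child.
      Visit rose.
      At rose: go right to moss.
        moss is a leaf — visit moss.
    Visit elm.
    At elm: no right child.
  Visit tulip.
  At tulip: go right to plum.
    At plum: go left to aster.
      At aster: go left to ivy.
        ivy is a leaf — visit ivy.
      Visit aster.
      At aster: no right child.
    Visit plum.
    At plum: go right to mint.
      At mint: go left to poppy.
        poppy is a leaf — visit poppy.
      Visit mint.
      At mint: no right child.
Visit ash.
At ash: go right to fir.
  At fir: go left to sage.
    sage is a leaf — visit sage.
  Visit fir.
  At fir: no right child.
Full in-order sequence: rose, moss, elm, tulip, ivy, aster, plum, poppy, mint, ash, sage, fir.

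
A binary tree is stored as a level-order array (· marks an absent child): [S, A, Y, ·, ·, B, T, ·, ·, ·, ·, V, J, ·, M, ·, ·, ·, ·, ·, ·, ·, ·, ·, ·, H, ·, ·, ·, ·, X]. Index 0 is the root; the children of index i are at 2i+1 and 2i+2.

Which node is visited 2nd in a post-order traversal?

Post-order visits the left subtree, then the right subtree, then the node.
At S: go left to A.
  A is a leaf — visit A.
At S: go right to Y.
  At Y: go left to B.
    At B: go left to V.
      V is a leaf — visit V.
    At B: go right to J.
      At J: go left to H.
        H is a leaf — visit H.
      At J: no right child.
      Visit J.
    Visit B.
  At Y: go right to T.
    At T: no left child.
    At T: go right to M.
      At M: no left child.
      At M: go right to X.
        X is a leaf — visit X.
      Visit M.
    Visit T.
  Visit Y.
Visit S.
Full post-order sequence: A, V, H, J, B, X, M, T, Y, S.

V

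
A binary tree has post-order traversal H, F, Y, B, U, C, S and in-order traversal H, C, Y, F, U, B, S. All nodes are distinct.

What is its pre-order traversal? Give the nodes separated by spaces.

The last element of post-order is the root; it splits in-order into left and right subtrees.
Root S: left subtree has 6 nodes {H, C, Y, F, U, B}, right has 0 { }.
  Root C: left subtree has 1 node {H}, right has 4 {Y, F, U, B}.
    Root U: left subtree has 2 nodes {Y, F}, right has 1 {B}.
      Root Y: left subtree has 0 nodes { }, right has 1 {F}.

S C H U Y F B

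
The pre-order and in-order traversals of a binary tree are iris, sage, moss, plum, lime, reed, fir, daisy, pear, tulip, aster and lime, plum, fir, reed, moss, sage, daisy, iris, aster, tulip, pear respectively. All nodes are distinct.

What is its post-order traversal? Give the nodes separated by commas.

The first element of pre-order is the root; it splits in-order into left and right subtrees.
Root iris: left subtree has 7 nodes {lime, plum, fir, reed, moss, sage, daisy}, right has 3 {aster, tulip, pear}.
  Root sage: left subtree has 5 nodes {lime, plum, fir, reed, moss}, right has 1 {daisy}.
    Root moss: left subtree has 4 nodes {lime, plum, fir, reed}, right has 0 { }.
      Root plum: left subtree has 1 node {lime}, right has 2 {fir, reed}.
        Root reed: left subtree has 1 node {fir}, right has 0 { }.
  Root pear: left subtree has 2 nodes {aster, tulip}, right has 0 { }.
    Root tulip: left subtree has 1 node {aster}, right has 0 { }.

lime, fir, reed, plum, moss, daisy, sage, aster, tulip, pear, iris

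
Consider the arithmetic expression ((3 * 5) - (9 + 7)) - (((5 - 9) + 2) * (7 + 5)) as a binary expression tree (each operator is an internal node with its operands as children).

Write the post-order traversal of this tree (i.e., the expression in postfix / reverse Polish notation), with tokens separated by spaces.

Post-order on an expression tree gives postfix notation: for each operator, emit left operand, right operand, then the operator.

3 5 * 9 7 + - 5 9 - 2 + 7 5 + * -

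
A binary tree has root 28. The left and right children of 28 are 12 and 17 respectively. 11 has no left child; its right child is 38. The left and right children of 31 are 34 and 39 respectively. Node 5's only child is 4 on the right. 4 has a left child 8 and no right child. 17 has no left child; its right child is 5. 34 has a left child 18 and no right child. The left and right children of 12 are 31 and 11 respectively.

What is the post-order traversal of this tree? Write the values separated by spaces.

18 34 39 31 38 11 12 8 4 5 17 28

Post-order visits the left subtree, then the right subtree, then the node.
At 28: go left to 12.
  At 12: go left to 31.
    At 31: go left to 34.
      At 34: go left to 18.
        18 is a leaf — visit 18.
      At 34: no right child.
      Visit 34.
    At 31: go right to 39.
      39 is a leaf — visit 39.
    Visit 31.
  At 12: go right to 11.
    At 11: no left child.
    At 11: go right to 38.
      38 is a leaf — visit 38.
    Visit 11.
  Visit 12.
At 28: go right to 17.
  At 17: no left child.
  At 17: go right to 5.
    At 5: no left child.
    At 5: go right to 4.
      At 4: go left to 8.
        8 is a leaf — visit 8.
      At 4: no right child.
      Visit 4.
    Visit 5.
  Visit 17.
Visit 28.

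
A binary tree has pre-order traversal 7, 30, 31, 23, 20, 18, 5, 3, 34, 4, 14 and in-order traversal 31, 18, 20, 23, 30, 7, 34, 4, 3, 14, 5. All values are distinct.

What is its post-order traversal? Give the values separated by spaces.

The first element of pre-order is the root; it splits in-order into left and right subtrees.
Root 7: left subtree has 5 nodes {31, 18, 20, 23, 30}, right has 5 {34, 4, 3, 14, 5}.
  Root 30: left subtree has 4 nodes {31, 18, 20, 23}, right has 0 { }.
    Root 31: left subtree has 0 nodes { }, right has 3 {18, 20, 23}.
      Root 23: left subtree has 2 nodes {18, 20}, right has 0 { }.
        Root 20: left subtree has 1 node {18}, right has 0 { }.
  Root 5: left subtree has 4 nodes {34, 4, 3, 14}, right has 0 { }.
    Root 3: left subtree has 2 nodes {34, 4}, right has 1 {14}.
      Root 34: left subtree has 0 nodes { }, right has 1 {4}.

18 20 23 31 30 4 34 14 3 5 7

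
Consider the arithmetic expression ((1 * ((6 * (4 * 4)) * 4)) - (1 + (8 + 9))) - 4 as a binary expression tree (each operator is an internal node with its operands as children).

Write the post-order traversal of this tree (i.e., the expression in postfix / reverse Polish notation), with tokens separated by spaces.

Post-order on an expression tree gives postfix notation: for each operator, emit left operand, right operand, then the operator.

1 6 4 4 * * 4 * * 1 8 9 + + - 4 -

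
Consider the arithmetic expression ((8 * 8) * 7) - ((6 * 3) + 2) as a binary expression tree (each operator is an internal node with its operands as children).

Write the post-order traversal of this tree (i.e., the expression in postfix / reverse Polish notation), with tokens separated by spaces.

8 8 * 7 * 6 3 * 2 + -

Post-order on an expression tree gives postfix notation: for each operator, emit left operand, right operand, then the operator.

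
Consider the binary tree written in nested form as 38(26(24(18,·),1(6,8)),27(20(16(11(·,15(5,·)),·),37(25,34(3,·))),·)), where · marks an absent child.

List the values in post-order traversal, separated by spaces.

Post-order visits the left subtree, then the right subtree, then the node.
At 38: go left to 26.
  At 26: go left to 24.
    At 24: go left to 18.
      18 is a leaf — visit 18.
    At 24: no right child.
    Visit 24.
  At 26: go right to 1.
    At 1: go left to 6.
      6 is a leaf — visit 6.
    At 1: go right to 8.
      8 is a leaf — visit 8.
    Visit 1.
  Visit 26.
At 38: go right to 27.
  At 27: go left to 20.
    At 20: go left to 16.
      At 16: go left to 11.
        At 11: no left child.
        At 11: go right to 15.
          At 15: go left to 5.
            5 is a leaf — visit 5.
          At 15: no right child.
          Visit 15.
        Visit 11.
      At 16: no right child.
      Visit 16.
    At 20: go right to 37.
      At 37: go left to 25.
        25 is a leaf — visit 25.
      At 37: go right to 34.
        At 34: go left to 3.
          3 is a leaf — visit 3.
        At 34: no right child.
        Visit 34.
      Visit 37.
    Visit 20.
  At 27: no right child.
  Visit 27.
Visit 38.

18 24 6 8 1 26 5 15 11 16 25 3 34 37 20 27 38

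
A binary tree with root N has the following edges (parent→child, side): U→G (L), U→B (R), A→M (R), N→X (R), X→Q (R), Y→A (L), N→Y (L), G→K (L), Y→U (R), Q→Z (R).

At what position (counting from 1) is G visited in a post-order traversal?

Post-order visits the left subtree, then the right subtree, then the node.
At N: go left to Y.
  At Y: go left to A.
    At A: no left child.
    At A: go right to M.
      M is a leaf — visit M.
    Visit A.
  At Y: go right to U.
    At U: go left to G.
      At G: go left to K.
        K is a leaf — visit K.
      At G: no right child.
      Visit G.
    At U: go right to B.
      B is a leaf — visit B.
    Visit U.
  Visit Y.
At N: go right to X.
  At X: no left child.
  At X: go right to Q.
    At Q: no left child.
    At Q: go right to Z.
      Z is a leaf — visit Z.
    Visit Q.
  Visit X.
Visit N.
Full post-order sequence: M, A, K, G, B, U, Y, Z, Q, X, N.

4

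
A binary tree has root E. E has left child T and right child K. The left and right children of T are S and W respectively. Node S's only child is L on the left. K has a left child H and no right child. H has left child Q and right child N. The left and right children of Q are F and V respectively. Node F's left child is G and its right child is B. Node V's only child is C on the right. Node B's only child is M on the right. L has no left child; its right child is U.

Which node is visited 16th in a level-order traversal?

Level-order visits nodes level by level from the root, left to right within each level.
Level 0: E
Level 1: T, K
Level 2: S, W, H
Level 3: L, Q, N
Level 4: U, F, V
Level 5: G, B, C
Level 6: M
Full level-order sequence: E, T, K, S, W, H, L, Q, N, U, F, V, G, B, C, M.

M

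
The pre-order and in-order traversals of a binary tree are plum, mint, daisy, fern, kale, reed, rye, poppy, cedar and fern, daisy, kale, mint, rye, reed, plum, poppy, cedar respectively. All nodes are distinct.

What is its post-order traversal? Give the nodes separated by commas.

fern, kale, daisy, rye, reed, mint, cedar, poppy, plum

The first element of pre-order is the root; it splits in-order into left and right subtrees.
Root plum: left subtree has 6 nodes {fern, daisy, kale, mint, rye, reed}, right has 2 {poppy, cedar}.
  Root mint: left subtree has 3 nodes {fern, daisy, kale}, right has 2 {rye, reed}.
    Root daisy: left subtree has 1 node {fern}, right has 1 {kale}.
    Root reed: left subtree has 1 node {rye}, right has 0 { }.
  Root poppy: left subtree has 0 nodes { }, right has 1 {cedar}.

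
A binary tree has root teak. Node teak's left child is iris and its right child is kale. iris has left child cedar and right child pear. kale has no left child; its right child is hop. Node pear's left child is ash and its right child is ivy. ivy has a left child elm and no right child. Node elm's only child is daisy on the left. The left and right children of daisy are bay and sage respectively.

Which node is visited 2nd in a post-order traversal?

ash

Post-order visits the left subtree, then the right subtree, then the node.
At teak: go left to iris.
  At iris: go left to cedar.
    cedar is a leaf — visit cedar.
  At iris: go right to pear.
    At pear: go left to ash.
      ash is a leaf — visit ash.
    At pear: go right to ivy.
      At ivy: go left to elm.
        At elm: go left to daisy.
          At daisy: go left to bay.
            bay is a leaf — visit bay.
          At daisy: go right to sage.
            sage is a leaf — visit sage.
          Visit daisy.
        At elm: no right child.
        Visit elm.
      At ivy: no right child.
      Visit ivy.
    Visit pear.
  Visit iris.
At teak: go right to kale.
  At kale: no left child.
  At kale: go right to hop.
    hop is a leaf — visit hop.
  Visit kale.
Visit teak.
Full post-order sequence: cedar, ash, bay, sage, daisy, elm, ivy, pear, iris, hop, kale, teak.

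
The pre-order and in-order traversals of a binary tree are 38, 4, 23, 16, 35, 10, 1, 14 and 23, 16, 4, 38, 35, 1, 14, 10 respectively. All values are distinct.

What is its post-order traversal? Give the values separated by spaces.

The first element of pre-order is the root; it splits in-order into left and right subtrees.
Root 38: left subtree has 3 nodes {23, 16, 4}, right has 4 {35, 1, 14, 10}.
  Root 4: left subtree has 2 nodes {23, 16}, right has 0 { }.
    Root 23: left subtree has 0 nodes { }, right has 1 {16}.
  Root 35: left subtree has 0 nodes { }, right has 3 {1, 14, 10}.
    Root 10: left subtree has 2 nodes {1, 14}, right has 0 { }.
      Root 1: left subtree has 0 nodes { }, right has 1 {14}.

16 23 4 14 1 10 35 38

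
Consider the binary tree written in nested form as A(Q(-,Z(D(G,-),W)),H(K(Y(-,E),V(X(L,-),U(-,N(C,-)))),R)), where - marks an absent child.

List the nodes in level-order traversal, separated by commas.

Level-order visits nodes level by level from the root, left to right within each level.
Level 0: A
Level 1: Q, H
Level 2: Z, K, R
Level 3: D, W, Y, V
Level 4: G, E, X, U
Level 5: L, N
Level 6: C

A, Q, H, Z, K, R, D, W, Y, V, G, E, X, U, L, N, C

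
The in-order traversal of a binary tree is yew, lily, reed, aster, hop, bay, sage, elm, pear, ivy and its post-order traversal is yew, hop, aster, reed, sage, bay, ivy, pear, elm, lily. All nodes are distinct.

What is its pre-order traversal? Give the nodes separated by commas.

The last element of post-order is the root; it splits in-order into left and right subtrees.
Root lily: left subtree has 1 node {yew}, right has 8 {reed, aster, hop, bay, sage, elm, pear, ivy}.
  Root elm: left subtree has 5 nodes {reed, aster, hop, bay, sage}, right has 2 {pear, ivy}.
    Root bay: left subtree has 3 nodes {reed, aster, hop}, right has 1 {sage}.
      Root reed: left subtree has 0 nodes { }, right has 2 {aster, hop}.
        Root aster: left subtree has 0 nodes { }, right has 1 {hop}.
    Root pear: left subtree has 0 nodes { }, right has 1 {ivy}.

lily, yew, elm, bay, reed, aster, hop, sage, pear, ivy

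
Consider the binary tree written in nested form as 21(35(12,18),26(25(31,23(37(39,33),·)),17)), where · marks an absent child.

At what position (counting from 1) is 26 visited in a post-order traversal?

11

Post-order visits the left subtree, then the right subtree, then the node.
At 21: go left to 35.
  At 35: go left to 12.
    12 is a leaf — visit 12.
  At 35: go right to 18.
    18 is a leaf — visit 18.
  Visit 35.
At 21: go right to 26.
  At 26: go left to 25.
    At 25: go left to 31.
      31 is a leaf — visit 31.
    At 25: go right to 23.
      At 23: go left to 37.
        At 37: go left to 39.
          39 is a leaf — visit 39.
        At 37: go right to 33.
          33 is a leaf — visit 33.
        Visit 37.
      At 23: no right child.
      Visit 23.
    Visit 25.
  At 26: go right to 17.
    17 is a leaf — visit 17.
  Visit 26.
Visit 21.
Full post-order sequence: 12, 18, 35, 31, 39, 33, 37, 23, 25, 17, 26, 21.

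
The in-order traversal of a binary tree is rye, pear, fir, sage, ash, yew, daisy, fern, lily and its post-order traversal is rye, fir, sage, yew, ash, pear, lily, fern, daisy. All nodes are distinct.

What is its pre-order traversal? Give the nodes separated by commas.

daisy, pear, rye, ash, sage, fir, yew, fern, lily

The last element of post-order is the root; it splits in-order into left and right subtrees.
Root daisy: left subtree has 6 nodes {rye, pear, fir, sage, ash, yew}, right has 2 {fern, lily}.
  Root pear: left subtree has 1 node {rye}, right has 4 {fir, sage, ash, yew}.
    Root ash: left subtree has 2 nodes {fir, sage}, right has 1 {yew}.
      Root sage: left subtree has 1 node {fir}, right has 0 { }.
  Root fern: left subtree has 0 nodes { }, right has 1 {lily}.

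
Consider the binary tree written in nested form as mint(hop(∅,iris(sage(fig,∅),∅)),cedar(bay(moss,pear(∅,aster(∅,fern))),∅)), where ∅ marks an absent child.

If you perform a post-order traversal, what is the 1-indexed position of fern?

6

Post-order visits the left subtree, then the right subtree, then the node.
At mint: go left to hop.
  At hop: no left child.
  At hop: go right to iris.
    At iris: go left to sage.
      At sage: go left to fig.
        fig is a leaf — visit fig.
      At sage: no right child.
      Visit sage.
    At iris: no right child.
    Visit iris.
  Visit hop.
At mint: go right to cedar.
  At cedar: go left to bay.
    At bay: go left to moss.
      moss is a leaf — visit moss.
    At bay: go right to pear.
      At pear: no left child.
      At pear: go right to aster.
        At aster: no left child.
        At aster: go right to fern.
          fern is a leaf — visit fern.
        Visit aster.
      Visit pear.
    Visit bay.
  At cedar: no right child.
  Visit cedar.
Visit mint.
Full post-order sequence: fig, sage, iris, hop, moss, fern, aster, pear, bay, cedar, mint.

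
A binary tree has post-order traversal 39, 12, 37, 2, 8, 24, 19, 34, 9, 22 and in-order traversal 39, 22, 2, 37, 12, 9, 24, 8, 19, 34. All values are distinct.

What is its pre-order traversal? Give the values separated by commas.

22, 39, 9, 2, 37, 12, 34, 19, 24, 8

The last element of post-order is the root; it splits in-order into left and right subtrees.
Root 22: left subtree has 1 node {39}, right has 8 {2, 37, 12, 9, 24, 8, 19, 34}.
  Root 9: left subtree has 3 nodes {2, 37, 12}, right has 4 {24, 8, 19, 34}.
    Root 2: left subtree has 0 nodes { }, right has 2 {37, 12}.
      Root 37: left subtree has 0 nodes { }, right has 1 {12}.
    Root 34: left subtree has 3 nodes {24, 8, 19}, right has 0 { }.
      Root 19: left subtree has 2 nodes {24, 8}, right has 0 { }.
        Root 24: left subtree has 0 nodes { }, right has 1 {8}.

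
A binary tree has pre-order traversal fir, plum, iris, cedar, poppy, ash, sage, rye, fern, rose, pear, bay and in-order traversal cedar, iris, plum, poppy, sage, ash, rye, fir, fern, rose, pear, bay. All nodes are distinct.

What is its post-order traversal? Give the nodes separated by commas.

The first element of pre-order is the root; it splits in-order into left and right subtrees.
Root fir: left subtree has 7 nodes {cedar, iris, plum, poppy, sage, ash, rye}, right has 4 {fern, rose, pear, bay}.
  Root plum: left subtree has 2 nodes {cedar, iris}, right has 4 {poppy, sage, ash, rye}.
    Root iris: left subtree has 1 node {cedar}, right has 0 { }.
    Root poppy: left subtree has 0 nodes { }, right has 3 {sage, ash, rye}.
      Root ash: left subtree has 1 node {sage}, right has 1 {rye}.
  Root fern: left subtree has 0 nodes { }, right has 3 {rose, pear, bay}.
    Root rose: left subtree has 0 nodes { }, right has 2 {pear, bay}.
      Root pear: left subtree has 0 nodes { }, right has 1 {bay}.

cedar, iris, sage, rye, ash, poppy, plum, bay, pear, rose, fern, fir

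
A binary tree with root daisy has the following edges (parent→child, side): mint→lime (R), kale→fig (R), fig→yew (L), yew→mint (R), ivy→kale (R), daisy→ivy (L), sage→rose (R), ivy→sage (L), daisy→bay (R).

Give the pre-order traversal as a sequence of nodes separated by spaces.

daisy ivy sage rose kale fig yew mint lime bay

Pre-order visits the node, then its left subtree, then its right subtree.
Visit daisy.
At daisy: go left to ivy.
  Visit ivy.
  At ivy: go left to sage.
    Visit sage.
    At sage: no left child.
    At sage: go right to rose.
      rose is a leaf — visit rose.
  At ivy: go right to kale.
    Visit kale.
    At kale: no left child.
    At kale: go right to fig.
      Visit fig.
      At fig: go left to yew.
        Visit yew.
        At yew: no left child.
        At yew: go right to mint.
          Visit mint.
          At mint: no left child.
          At mint: go right to lime.
            lime is a leaf — visit lime.
      At fig: no right child.
At daisy: go right to bay.
  bay is a leaf — visit bay.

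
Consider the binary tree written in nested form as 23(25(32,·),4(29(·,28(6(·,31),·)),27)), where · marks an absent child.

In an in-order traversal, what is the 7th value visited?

In-order visits the left subtree, then the node, then the right subtree.
At 23: go left to 25.
  At 25: go left to 32.
    32 is a leaf — visit 32.
  Visit 25.
  At 25: no right child.
Visit 23.
At 23: go right to 4.
  At 4: go left to 29.
    At 29: no left child.
    Visit 29.
    At 29: go right to 28.
      At 28: go left to 6.
        At 6: no left child.
        Visit 6.
        At 6: go right to 31.
          31 is a leaf — visit 31.
      Visit 28.
      At 28: no right child.
  Visit 4.
  At 4: go right to 27.
    27 is a leaf — visit 27.
Full in-order sequence: 32, 25, 23, 29, 6, 31, 28, 4, 27.

28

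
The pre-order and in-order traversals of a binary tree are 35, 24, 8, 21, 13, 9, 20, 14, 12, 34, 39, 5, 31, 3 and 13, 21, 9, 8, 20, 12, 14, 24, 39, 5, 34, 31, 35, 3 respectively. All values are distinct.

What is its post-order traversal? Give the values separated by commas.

The first element of pre-order is the root; it splits in-order into left and right subtrees.
Root 35: left subtree has 12 nodes {13, 21, 9, 8, 20, 12, 14, 24, 39, 5, 34, 31}, right has 1 {3}.
  Root 24: left subtree has 7 nodes {13, 21, 9, 8, 20, 12, 14}, right has 4 {39, 5, 34, 31}.
    Root 8: left subtree has 3 nodes {13, 21, 9}, right has 3 {20, 12, 14}.
      Root 21: left subtree has 1 node {13}, right has 1 {9}.
      Root 20: left subtree has 0 nodes { }, right has 2 {12, 14}.
        Root 14: left subtree has 1 node {12}, right has 0 { }.
    Root 34: left subtree has 2 nodes {39, 5}, right has 1 {31}.
      Root 39: left subtree has 0 nodes { }, right has 1 {5}.

13, 9, 21, 12, 14, 20, 8, 5, 39, 31, 34, 24, 3, 35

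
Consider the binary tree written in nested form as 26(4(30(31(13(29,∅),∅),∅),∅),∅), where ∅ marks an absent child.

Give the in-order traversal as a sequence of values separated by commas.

In-order visits the left subtree, then the node, then the right subtree.
At 26: go left to 4.
  At 4: go left to 30.
    At 30: go left to 31.
      At 31: go left to 13.
        At 13: go left to 29.
          29 is a leaf — visit 29.
        Visit 13.
        At 13: no right child.
      Visit 31.
      At 31: no right child.
    Visit 30.
    At 30: no right child.
  Visit 4.
  At 4: no right child.
Visit 26.
At 26: no right child.

29, 13, 31, 30, 4, 26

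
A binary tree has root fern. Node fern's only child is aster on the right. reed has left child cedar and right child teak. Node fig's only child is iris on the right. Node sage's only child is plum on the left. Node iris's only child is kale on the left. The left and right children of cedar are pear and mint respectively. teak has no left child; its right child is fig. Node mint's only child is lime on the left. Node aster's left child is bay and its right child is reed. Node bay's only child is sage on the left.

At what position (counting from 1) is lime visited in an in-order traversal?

8

In-order visits the left subtree, then the node, then the right subtree.
At fern: no left child.
Visit fern.
At fern: go right to aster.
  At aster: go left to bay.
    At bay: go left to sage.
      At sage: go left to plum.
        plum is a leaf — visit plum.
      Visit sage.
      At sage: no right child.
    Visit bay.
    At bay: no right child.
  Visit aster.
  At aster: go right to reed.
    At reed: go left to cedar.
      At cedar: go left to pear.
        pear is a leaf — visit pear.
      Visit cedar.
      At cedar: go right to mint.
        At mint: go left to lime.
          lime is a leaf — visit lime.
        Visit mint.
        At mint: no right child.
    Visit reed.
    At reed: go right to teak.
      At teak: no left child.
      Visit teak.
      At teak: go right to fig.
        At fig: no left child.
        Visit fig.
        At fig: go right to iris.
          At iris: go left to kale.
            kale is a leaf — visit kale.
          Visit iris.
          At iris: no right child.
Full in-order sequence: fern, plum, sage, bay, aster, pear, cedar, lime, mint, reed, teak, fig, kale, iris.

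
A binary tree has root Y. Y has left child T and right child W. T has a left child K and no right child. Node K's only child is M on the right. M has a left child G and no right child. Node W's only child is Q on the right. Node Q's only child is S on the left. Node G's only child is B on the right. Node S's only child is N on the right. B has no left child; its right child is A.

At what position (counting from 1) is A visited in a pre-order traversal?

7

Pre-order visits the node, then its left subtree, then its right subtree.
Visit Y.
At Y: go left to T.
  Visit T.
  At T: go left to K.
    Visit K.
    At K: no left child.
    At K: go right to M.
      Visit M.
      At M: go left to G.
        Visit G.
        At G: no left child.
        At G: go right to B.
          Visit B.
          At B: no left child.
          At B: go right to A.
            A is a leaf — visit A.
      At M: no right child.
  At T: no right child.
At Y: go right to W.
  Visit W.
  At W: no left child.
  At W: go right to Q.
    Visit Q.
    At Q: go left to S.
      Visit S.
      At S: no left child.
      At S: go right to N.
        N is a leaf — visit N.
    At Q: no right child.
Full pre-order sequence: Y, T, K, M, G, B, A, W, Q, S, N.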